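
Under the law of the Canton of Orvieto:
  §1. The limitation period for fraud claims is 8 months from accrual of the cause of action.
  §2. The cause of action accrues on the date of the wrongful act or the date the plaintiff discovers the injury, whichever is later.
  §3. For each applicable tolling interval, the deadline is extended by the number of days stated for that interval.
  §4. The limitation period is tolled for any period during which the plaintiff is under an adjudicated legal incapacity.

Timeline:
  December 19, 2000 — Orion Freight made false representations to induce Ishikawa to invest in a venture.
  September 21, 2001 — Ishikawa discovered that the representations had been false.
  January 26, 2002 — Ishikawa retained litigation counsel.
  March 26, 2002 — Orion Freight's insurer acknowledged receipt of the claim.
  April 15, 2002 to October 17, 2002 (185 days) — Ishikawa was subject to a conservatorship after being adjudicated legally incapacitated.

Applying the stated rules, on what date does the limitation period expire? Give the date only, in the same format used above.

Taking the later of the act (December 19, 2000) and discovery (September 21, 2001), the claim accrued on September 21, 2001.
The untolled deadline — 8 months after September 21, 2001 — is May 21, 2002.
The period was tolled for 185 days by the plaintiff's legal incapacity (April 15, 2002 to October 17, 2002), pushing the deadline to November 22, 2002.
The other events in the timeline have no effect on the limitation period under the stated rules.

November 22, 2002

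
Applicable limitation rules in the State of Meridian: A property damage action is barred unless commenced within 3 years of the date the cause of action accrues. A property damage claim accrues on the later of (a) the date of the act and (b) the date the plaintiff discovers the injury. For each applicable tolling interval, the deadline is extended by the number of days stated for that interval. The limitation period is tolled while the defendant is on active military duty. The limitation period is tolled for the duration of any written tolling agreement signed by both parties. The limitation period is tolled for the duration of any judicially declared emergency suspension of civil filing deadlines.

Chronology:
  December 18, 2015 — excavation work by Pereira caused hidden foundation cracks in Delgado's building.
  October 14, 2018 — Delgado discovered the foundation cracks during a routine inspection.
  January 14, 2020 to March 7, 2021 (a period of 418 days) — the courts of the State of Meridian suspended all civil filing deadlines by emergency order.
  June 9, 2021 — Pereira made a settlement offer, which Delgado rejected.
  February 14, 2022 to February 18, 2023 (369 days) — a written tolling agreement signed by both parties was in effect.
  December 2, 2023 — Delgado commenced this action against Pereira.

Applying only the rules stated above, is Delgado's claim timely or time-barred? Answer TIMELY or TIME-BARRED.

Because discovery on October 14, 2018 post-dates the December 18, 2015 act, accrual under the later-of rule falls on October 14, 2018.
Adding the 3 years base period to October 14, 2018 gives a deadline of October 14, 2021, before any tolling.
Because the emergency suspension of filing deadlines ran from January 14, 2020 to March 7, 2021, the deadline is extended by 418 days to December 6, 2022.
The period was tolled for 369 days by the written tolling agreement (February 14, 2022 to February 18, 2023), pushing the deadline to December 10, 2023.
None of the other events listed affects the running of the period under the stated rules.
The December 2, 2023 filing precedes the December 10, 2023 deadline; the claim is timely.

TIMELY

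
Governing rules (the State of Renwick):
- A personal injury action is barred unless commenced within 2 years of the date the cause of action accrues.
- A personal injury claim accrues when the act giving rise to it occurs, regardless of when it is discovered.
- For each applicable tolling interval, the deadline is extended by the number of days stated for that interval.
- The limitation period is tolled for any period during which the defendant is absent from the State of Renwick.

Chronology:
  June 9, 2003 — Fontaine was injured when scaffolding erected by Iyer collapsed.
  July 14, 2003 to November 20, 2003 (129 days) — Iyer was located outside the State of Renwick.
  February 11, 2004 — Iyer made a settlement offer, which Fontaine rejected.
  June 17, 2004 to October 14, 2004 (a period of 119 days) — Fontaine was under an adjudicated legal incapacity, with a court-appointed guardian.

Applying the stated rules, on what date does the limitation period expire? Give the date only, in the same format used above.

The claim accrued on June 9, 2003, when the wrongful act occurred.
Adding the 2 years base period to June 9, 2003 gives a deadline of June 9, 2005, before any tolling.
The defendant's absence from the jurisdiction from July 14, 2003 to November 20, 2003 tolled the period for 129 days, extending the deadline to October 16, 2005.
The plaintiff's legal incapacity from June 17, 2004 to October 14, 2004 does not toll the period, because no stated rule makes the plaintiff's incapacity a tolling event.
Nothing else in the chronology tolls or restarts the period.

October 16, 2005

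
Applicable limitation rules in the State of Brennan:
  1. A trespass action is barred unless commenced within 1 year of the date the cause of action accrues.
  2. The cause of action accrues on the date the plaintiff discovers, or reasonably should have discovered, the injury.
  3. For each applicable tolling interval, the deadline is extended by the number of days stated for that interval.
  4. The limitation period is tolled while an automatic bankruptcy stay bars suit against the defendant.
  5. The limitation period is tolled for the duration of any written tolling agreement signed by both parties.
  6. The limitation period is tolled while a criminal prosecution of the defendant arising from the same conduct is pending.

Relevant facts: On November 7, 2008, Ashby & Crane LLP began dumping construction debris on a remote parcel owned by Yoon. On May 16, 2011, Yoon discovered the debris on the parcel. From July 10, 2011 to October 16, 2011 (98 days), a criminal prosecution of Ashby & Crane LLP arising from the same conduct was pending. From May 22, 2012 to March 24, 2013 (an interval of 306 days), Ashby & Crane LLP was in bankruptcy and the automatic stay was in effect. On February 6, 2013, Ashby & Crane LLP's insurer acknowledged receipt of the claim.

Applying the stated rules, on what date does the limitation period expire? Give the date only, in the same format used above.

Under the discovery rule, the claim accrued on May 16, 2011, when Yoon discovered the injury — not on the November 7, 2008 date of the underlying act.
1 year from May 16, 2011 is May 16, 2012.
The pending criminal prosecution from July 10, 2011 to October 16, 2011 tolled the period for 98 days, extending the deadline to August 22, 2012.
The period was tolled for 306 days by the automatic bankruptcy stay (May 22, 2012 to March 24, 2013), pushing the deadline to June 24, 2013.
Nothing else in the chronology tolls or restarts the period.

June 24, 2013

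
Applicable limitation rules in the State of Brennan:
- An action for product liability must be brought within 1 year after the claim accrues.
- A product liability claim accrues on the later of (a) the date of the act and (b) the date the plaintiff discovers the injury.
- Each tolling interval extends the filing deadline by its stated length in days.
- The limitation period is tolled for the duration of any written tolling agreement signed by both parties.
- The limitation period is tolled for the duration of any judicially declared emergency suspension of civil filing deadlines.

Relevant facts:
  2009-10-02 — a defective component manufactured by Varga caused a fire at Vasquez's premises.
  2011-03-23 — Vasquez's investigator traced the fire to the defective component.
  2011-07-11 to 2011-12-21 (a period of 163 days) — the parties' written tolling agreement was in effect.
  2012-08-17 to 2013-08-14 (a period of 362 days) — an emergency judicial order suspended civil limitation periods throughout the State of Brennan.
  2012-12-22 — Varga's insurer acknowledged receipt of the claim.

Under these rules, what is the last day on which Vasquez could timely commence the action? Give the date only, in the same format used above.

The claim accrued on 2011-03-23 — the later of the 2009-10-02 act and the 2011-03-23 discovery.
The untolled deadline — 1 year after 2011-03-23 — is 2012-03-23.
Because the written tolling agreement ran from 2011-07-11 to 2011-12-21, the deadline is extended by 163 days to 2012-09-02.
The emergency suspension of filing deadlines from 2012-08-17 to 2013-08-14 tolled the period for 362 days, extending the deadline to 2013-08-30.
None of the other events listed affects the running of the period under the stated rules.

2013-08-30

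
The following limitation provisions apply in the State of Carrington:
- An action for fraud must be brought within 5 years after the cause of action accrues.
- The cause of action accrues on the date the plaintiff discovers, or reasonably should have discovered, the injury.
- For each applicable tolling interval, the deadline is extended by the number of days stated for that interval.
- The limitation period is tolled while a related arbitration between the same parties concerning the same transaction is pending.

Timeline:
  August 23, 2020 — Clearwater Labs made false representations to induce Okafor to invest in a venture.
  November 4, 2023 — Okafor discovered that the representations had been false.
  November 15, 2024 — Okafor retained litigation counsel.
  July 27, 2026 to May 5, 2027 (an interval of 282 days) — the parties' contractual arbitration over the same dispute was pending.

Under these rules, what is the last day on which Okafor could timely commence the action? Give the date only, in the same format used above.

August 13, 2029

The claim did not accrue until Okafor discovered the injury on November 4, 2023; the August 23, 2020 act date does not start the clock under the stated rule.
5 years from November 4, 2023 is November 4, 2028.
The pending related arbitration from July 27, 2026 to May 5, 2027 tolled the period for 282 days, extending the deadline to August 13, 2029.
The other events in the timeline have no effect on the limitation period under the stated rules.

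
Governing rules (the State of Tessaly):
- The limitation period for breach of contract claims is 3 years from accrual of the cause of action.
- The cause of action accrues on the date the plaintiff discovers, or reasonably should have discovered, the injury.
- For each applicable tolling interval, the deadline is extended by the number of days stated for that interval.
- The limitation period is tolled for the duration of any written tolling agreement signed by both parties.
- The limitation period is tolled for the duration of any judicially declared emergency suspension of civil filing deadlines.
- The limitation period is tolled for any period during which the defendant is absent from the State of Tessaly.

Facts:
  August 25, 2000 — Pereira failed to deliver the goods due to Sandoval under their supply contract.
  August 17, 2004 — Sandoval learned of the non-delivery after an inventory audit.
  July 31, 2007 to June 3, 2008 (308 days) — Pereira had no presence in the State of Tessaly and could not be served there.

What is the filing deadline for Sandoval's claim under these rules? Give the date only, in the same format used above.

Under the discovery rule, the claim accrued on August 17, 2004, when Sandoval discovered the injury — not on the August 25, 2000 date of the underlying act.
The untolled deadline — 3 years after August 17, 2004 — is August 17, 2007.
Because the defendant's absence from the jurisdiction ran from July 31, 2007 to June 3, 2008, the deadline is extended by 308 days to June 20, 2008.

June 20, 2008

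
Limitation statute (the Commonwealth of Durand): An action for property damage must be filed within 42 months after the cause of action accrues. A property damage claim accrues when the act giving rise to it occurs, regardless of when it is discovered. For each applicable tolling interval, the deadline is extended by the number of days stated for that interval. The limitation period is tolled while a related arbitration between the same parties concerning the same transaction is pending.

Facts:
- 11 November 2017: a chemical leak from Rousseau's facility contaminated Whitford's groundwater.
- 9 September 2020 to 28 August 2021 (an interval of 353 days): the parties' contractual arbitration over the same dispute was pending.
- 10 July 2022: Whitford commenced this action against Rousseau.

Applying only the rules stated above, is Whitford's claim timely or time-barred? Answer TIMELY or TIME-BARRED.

The cause of action accrued on 11 November 2017, the date of the act.
42 months from 11 November 2017 is 11 May 2021.
The pending related arbitration from 9 September 2020 to 28 August 2021 tolled the period for 353 days, extending the deadline to 29 April 2022.
Whitford filed on 10 July 2022, after the 29 April 2022 deadline, so the action is time-barred.

TIME-BARRED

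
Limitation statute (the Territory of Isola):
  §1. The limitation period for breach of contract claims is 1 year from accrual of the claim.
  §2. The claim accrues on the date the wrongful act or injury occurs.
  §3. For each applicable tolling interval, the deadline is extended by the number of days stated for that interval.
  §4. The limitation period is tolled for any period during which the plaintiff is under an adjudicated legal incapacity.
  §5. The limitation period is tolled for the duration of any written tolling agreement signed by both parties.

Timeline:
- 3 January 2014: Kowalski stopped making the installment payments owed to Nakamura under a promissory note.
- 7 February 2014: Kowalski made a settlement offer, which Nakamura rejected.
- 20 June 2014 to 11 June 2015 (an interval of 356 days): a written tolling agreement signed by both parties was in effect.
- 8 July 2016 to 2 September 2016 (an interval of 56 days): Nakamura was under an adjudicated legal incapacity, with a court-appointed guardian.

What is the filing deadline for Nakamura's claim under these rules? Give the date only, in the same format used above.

The claim accrued on 3 January 2014, the date of the act.
1 year from 3 January 2014 is 3 January 2015.
Because the written tolling agreement ran from 20 June 2014 to 11 June 2015, the deadline is extended by 356 days to 25 December 2015.
The plaintiff's legal incapacity from 8 July 2016 to 2 September 2016 began after the period had already run on 25 December 2015, so it has no tolling effect.
None of the other events listed affects the running of the period under the stated rules.

25 December 2015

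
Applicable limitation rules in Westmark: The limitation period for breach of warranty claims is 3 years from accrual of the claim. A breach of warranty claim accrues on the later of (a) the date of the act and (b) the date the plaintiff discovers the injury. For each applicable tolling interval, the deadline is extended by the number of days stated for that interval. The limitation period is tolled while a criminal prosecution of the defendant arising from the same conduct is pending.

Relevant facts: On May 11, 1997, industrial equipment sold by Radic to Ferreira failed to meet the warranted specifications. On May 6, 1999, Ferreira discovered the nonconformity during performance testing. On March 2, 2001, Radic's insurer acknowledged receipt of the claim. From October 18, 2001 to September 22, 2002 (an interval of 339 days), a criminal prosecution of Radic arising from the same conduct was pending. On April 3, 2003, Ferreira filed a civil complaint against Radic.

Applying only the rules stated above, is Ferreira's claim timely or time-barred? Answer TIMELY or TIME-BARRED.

Taking the later of the act (May 11, 1997) and discovery (May 6, 1999), the claim accrued on May 6, 1999.
3 years from May 6, 1999 is May 6, 2002.
Because the pending criminal prosecution ran from October 18, 2001 to September 22, 2002, the deadline is extended by 339 days to April 10, 2003.
The other events in the timeline have no effect on the limitation period under the stated rules.
The April 3, 2003 filing precedes the April 10, 2003 deadline; the claim is timely.

TIMELY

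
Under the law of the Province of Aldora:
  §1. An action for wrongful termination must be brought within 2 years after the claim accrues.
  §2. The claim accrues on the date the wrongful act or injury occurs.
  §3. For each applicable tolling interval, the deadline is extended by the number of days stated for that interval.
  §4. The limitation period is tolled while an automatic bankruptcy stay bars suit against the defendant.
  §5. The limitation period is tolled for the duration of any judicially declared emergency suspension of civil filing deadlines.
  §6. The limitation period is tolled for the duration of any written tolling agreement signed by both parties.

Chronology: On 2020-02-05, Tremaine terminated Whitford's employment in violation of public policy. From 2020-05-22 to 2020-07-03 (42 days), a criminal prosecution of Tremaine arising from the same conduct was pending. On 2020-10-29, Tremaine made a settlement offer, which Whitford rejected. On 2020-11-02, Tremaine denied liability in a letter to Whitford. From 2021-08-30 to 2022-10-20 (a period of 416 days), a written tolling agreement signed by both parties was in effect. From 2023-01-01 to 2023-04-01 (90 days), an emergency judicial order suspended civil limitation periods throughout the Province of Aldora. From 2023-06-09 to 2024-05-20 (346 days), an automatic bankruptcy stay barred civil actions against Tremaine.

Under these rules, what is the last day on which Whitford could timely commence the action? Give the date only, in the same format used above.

The limitation period began to run on 2020-02-05.
2 years from 2020-02-05 is 2022-02-05.
The period was tolled for 416 days by the written tolling agreement (2021-08-30 to 2022-10-20), pushing the deadline to 2023-03-28.
Because the emergency suspension of filing deadlines ran from 2023-01-01 to 2023-04-01, the deadline is extended by 90 days to 2023-06-26.
The automatic bankruptcy stay from 2023-06-09 to 2024-05-20 tolled the period for 346 days, extending the deadline to 2024-06-06.
The pending criminal prosecution from 2020-05-22 to 2020-07-03 does not toll the period, because no stated rule makes a criminal prosecution a tolling event.
None of the other events listed affects the running of the period under the stated rules.

2024-06-06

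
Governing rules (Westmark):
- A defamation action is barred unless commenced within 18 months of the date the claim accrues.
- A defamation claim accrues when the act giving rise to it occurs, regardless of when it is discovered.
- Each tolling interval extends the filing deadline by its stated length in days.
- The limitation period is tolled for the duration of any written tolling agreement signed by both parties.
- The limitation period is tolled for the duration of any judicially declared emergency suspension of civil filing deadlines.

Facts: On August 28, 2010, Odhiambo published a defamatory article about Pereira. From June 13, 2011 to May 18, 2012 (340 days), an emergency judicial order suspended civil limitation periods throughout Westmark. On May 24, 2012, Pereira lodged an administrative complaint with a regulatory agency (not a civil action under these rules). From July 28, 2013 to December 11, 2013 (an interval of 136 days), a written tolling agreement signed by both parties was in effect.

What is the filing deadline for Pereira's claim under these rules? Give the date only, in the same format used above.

The limitation period began to run on August 28, 2010.
The untolled deadline — 18 months after August 28, 2010 — is February 28, 2012.
Because the emergency suspension of filing deadlines ran from June 13, 2011 to May 18, 2012, the deadline is extended by 340 days to February 2, 2013.
The written tolling agreement from July 28, 2013 to December 11, 2013 began after the period had already run on February 2, 2013, so it has no tolling effect.
None of the other events listed affects the running of the period under the stated rules.

February 2, 2013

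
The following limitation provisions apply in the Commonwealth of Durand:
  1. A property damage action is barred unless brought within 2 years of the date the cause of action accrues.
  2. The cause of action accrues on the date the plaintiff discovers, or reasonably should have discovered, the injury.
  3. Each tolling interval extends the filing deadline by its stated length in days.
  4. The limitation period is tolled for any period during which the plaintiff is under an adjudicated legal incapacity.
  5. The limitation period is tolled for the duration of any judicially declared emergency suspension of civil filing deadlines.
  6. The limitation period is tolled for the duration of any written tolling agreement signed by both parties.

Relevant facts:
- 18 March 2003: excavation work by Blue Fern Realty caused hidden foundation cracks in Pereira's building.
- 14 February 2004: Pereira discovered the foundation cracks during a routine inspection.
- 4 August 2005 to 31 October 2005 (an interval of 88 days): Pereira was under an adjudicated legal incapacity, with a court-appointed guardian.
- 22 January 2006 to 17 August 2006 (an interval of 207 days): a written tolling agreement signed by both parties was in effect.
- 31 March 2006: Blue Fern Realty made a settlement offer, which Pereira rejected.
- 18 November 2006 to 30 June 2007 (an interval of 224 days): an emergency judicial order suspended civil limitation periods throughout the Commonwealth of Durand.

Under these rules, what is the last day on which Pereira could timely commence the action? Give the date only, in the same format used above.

Under the discovery rule, the claim accrued on 14 February 2004, when Pereira discovered the injury — not on the 18 March 2003 date of the underlying act.
Adding the 2 years base period to 14 February 2004 gives a deadline of 14 February 2006, before any tolling.
Because the plaintiff's legal incapacity ran from 4 August 2005 to 31 October 2005, the deadline is extended by 88 days to 13 May 2006.
The written tolling agreement from 22 January 2006 to 17 August 2006 tolled the period for 207 days, extending the deadline to 6 December 2006.
The emergency suspension of filing deadlines from 18 November 2006 to 30 June 2007 tolled the period for 224 days, extending the deadline to 18 July 2007.
Nothing else in the chronology tolls or restarts the period.

18 July 2007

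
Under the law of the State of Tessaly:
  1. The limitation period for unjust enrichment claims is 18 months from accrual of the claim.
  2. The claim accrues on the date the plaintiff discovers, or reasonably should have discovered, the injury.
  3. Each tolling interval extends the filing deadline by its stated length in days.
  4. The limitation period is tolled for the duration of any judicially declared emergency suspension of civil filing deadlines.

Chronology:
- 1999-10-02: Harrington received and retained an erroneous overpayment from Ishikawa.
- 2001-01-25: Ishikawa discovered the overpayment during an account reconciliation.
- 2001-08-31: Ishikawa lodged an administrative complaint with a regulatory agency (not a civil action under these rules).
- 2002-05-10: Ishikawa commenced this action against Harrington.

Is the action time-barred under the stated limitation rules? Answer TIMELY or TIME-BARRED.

Under the discovery rule, the claim accrued on 2001-01-25, when Ishikawa discovered the injury — not on the 1999-10-02 date of the underlying act.
18 months from 2001-01-25 is 2002-07-25.
Nothing else in the chronology tolls or restarts the period.
The 2002-05-10 filing precedes the 2002-07-25 deadline; the claim is timely.

TIMELY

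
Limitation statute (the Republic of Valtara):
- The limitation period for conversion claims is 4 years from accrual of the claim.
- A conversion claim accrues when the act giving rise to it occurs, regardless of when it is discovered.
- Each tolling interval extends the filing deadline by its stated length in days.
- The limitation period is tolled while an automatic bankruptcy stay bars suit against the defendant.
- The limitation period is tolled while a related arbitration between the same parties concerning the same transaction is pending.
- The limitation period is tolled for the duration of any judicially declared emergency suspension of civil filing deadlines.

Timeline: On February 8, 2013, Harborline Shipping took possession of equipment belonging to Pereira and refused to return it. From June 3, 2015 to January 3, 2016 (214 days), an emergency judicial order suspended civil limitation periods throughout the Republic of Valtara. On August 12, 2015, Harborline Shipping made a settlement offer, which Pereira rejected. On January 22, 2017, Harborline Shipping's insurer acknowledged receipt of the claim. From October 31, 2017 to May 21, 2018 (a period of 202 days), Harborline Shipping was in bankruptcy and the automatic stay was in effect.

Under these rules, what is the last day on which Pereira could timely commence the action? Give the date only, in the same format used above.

The claim accrued on February 8, 2013, when the wrongful act occurred.
The untolled deadline — 4 years after February 8, 2013 — is February 8, 2017.
The emergency suspension of filing deadlines from June 3, 2015 to January 3, 2016 tolled the period for 214 days, extending the deadline to September 10, 2017.
The automatic bankruptcy stay starting October 31, 2017 came too late — the period had run on September 10, 2017 — and so does not extend the deadline.
None of the other events listed affects the running of the period under the stated rules.

September 10, 2017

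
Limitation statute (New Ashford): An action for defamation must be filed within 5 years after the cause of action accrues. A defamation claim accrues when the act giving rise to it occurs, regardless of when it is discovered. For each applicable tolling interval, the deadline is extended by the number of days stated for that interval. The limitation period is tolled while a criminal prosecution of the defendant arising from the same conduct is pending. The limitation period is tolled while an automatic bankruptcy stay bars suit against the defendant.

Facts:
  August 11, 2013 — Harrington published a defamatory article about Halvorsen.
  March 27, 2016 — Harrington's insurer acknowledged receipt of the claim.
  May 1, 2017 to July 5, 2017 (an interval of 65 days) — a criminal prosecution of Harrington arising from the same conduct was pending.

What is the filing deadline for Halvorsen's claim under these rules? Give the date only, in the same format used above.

October 15, 2018

The claim accrued on August 11, 2013, when the wrongful act occurred.
The untolled deadline — 5 years after August 11, 2013 — is August 11, 2018.
Because the pending criminal prosecution ran from May 1, 2017 to July 5, 2017, the deadline is extended by 65 days to October 15, 2018.
The other events in the timeline have no effect on the limitation period under the stated rules.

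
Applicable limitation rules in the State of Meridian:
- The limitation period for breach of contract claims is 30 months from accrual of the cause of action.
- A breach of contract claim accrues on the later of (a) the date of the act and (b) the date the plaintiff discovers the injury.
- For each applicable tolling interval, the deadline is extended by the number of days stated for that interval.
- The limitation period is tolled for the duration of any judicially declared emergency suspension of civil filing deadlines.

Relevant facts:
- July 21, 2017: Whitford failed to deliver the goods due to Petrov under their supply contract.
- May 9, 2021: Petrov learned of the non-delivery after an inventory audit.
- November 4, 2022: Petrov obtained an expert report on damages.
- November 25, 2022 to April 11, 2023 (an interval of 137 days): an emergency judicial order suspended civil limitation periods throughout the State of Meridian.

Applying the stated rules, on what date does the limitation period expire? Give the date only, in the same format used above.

Because discovery on May 9, 2021 post-dates the July 21, 2017 act, accrual under the later-of rule falls on May 9, 2021.
The untolled deadline — 30 months after May 9, 2021 — is November 9, 2023.
Because the emergency suspension of filing deadlines ran from November 25, 2022 to April 11, 2023, the deadline is extended by 137 days to March 25, 2024.
None of the other events listed affects the running of the period under the stated rules.

March 25, 2024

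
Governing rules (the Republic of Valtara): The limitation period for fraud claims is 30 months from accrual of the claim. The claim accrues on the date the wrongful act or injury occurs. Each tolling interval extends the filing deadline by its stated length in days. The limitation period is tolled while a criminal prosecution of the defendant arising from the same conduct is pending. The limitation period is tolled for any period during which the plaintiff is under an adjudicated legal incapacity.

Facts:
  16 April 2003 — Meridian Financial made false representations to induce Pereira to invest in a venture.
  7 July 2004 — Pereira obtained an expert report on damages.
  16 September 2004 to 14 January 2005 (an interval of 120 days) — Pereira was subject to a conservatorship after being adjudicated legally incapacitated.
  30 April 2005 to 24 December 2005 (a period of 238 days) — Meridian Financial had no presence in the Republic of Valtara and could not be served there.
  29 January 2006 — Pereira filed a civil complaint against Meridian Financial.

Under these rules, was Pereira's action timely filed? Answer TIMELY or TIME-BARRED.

TIMELY

The claim accrued on 16 April 2003, the date of the act.
30 months from 16 April 2003 is 16 October 2005.
Because the plaintiff's legal incapacity ran from 16 September 2004 to 14 January 2005, the deadline is extended by 120 days to 13 February 2006.
No stated provision tolls the period for the defendant's absence, so the interval from 30 April 2005 to 24 December 2005 has no effect on the deadline.
Nothing else in the chronology tolls or restarts the period.
Pereira filed on 29 January 2006, before the 13 February 2006 deadline, so the action is timely.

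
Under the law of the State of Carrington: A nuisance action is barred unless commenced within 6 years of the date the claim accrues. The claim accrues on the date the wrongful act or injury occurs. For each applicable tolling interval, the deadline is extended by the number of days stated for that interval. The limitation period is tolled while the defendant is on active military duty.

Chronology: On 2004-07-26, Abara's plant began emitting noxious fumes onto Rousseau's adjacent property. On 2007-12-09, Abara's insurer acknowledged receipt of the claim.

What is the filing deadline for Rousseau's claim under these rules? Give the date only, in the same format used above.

2010-07-26

The claim accrued on 2004-07-26, the date of the act.
6 years from 2004-07-26 is 2010-07-26.
None of the other events listed affects the running of the period under the stated rules.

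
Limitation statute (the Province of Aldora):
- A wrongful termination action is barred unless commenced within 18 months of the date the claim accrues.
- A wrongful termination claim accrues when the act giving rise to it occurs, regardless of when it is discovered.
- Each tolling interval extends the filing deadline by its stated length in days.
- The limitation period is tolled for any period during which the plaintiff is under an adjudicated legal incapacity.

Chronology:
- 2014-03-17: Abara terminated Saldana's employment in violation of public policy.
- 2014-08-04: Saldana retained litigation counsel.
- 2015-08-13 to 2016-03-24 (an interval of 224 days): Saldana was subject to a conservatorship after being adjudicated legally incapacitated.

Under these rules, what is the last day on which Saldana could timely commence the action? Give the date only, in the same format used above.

2016-04-28

The claim accrued on 2014-03-17, the date of the act.
18 months from 2014-03-17 is 2015-09-17.
The plaintiff's legal incapacity from 2015-08-13 to 2016-03-24 tolled the period for 224 days, extending the deadline to 2016-04-28.
The other events in the timeline have no effect on the limitation period under the stated rules.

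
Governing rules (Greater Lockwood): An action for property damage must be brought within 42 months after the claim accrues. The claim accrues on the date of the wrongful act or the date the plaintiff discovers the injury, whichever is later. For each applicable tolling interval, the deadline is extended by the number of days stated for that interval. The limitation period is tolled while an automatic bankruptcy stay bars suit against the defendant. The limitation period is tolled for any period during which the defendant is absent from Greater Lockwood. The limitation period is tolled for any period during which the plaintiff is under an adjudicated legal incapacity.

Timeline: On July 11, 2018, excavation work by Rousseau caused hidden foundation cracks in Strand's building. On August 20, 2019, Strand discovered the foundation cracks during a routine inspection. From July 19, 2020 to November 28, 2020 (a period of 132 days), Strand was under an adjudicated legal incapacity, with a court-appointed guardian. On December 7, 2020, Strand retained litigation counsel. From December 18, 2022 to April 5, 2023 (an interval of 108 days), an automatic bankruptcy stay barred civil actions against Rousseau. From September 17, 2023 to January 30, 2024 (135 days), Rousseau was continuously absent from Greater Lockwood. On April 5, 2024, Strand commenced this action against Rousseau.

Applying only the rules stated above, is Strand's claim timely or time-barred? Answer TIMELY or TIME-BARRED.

TIME-BARRED

Taking the later of the act (July 11, 2018) and discovery (August 20, 2019), the claim accrued on August 20, 2019.
The untolled deadline — 42 months after August 20, 2019 — is February 20, 2023.
The plaintiff's legal incapacity from July 19, 2020 to November 28, 2020 tolled the period for 132 days, extending the deadline to July 2, 2023.
The period was tolled for 108 days by the automatic bankruptcy stay (December 18, 2022 to April 5, 2023), pushing the deadline to October 18, 2023.
Because the defendant's absence from the jurisdiction ran from September 17, 2023 to January 30, 2024, the deadline is extended by 135 days to March 1, 2024.
None of the other events listed affects the running of the period under the stated rules.
Strand filed on April 5, 2024, after the March 1, 2024 deadline, so the action is time-barred.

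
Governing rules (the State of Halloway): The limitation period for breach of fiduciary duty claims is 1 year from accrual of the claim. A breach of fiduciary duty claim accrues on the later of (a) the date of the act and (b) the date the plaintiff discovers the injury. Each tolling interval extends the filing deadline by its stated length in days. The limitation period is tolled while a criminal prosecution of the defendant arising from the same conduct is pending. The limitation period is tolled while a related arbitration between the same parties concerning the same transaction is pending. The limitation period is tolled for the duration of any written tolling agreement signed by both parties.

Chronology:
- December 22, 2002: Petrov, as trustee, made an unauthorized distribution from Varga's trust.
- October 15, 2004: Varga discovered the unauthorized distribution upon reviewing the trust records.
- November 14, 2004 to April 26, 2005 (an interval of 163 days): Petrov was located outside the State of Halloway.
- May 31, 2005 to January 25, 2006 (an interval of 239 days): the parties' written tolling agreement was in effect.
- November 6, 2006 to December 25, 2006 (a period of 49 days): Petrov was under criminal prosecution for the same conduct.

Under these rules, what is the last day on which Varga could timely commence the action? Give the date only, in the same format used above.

The claim accrued on October 15, 2004 — the later of the December 22, 2002 act and the October 15, 2004 discovery.
The untolled deadline — 1 year after October 15, 2004 — is October 15, 2005.
The written tolling agreement from May 31, 2005 to January 25, 2006 tolled the period for 239 days, extending the deadline to June 11, 2006.
The pending criminal prosecution starting November 6, 2006 came too late — the period had run on June 11, 2006 — and so does not extend the deadline.
Although the defendant's absence ran from November 14, 2004 to April 26, 2005, the stated rules do not make that a tolling event, so it is disregarded.

June 11, 2006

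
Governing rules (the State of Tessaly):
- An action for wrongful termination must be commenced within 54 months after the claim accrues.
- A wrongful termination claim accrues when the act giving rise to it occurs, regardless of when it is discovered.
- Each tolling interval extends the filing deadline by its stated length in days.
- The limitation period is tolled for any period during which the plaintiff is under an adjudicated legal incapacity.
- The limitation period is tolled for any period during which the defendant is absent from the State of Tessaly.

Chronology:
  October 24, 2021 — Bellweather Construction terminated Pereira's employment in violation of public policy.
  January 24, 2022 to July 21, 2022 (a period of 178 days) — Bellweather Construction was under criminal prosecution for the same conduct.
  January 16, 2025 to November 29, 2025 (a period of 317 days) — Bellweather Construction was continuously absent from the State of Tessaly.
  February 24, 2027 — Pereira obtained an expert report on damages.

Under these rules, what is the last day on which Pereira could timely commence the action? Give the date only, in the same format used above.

March 7, 2027

The limitation period began to run on October 24, 2021.
54 months from October 24, 2021 is April 24, 2026.
The period was tolled for 317 days by the defendant's absence from the jurisdiction (January 16, 2025 to November 29, 2025), pushing the deadline to March 7, 2027.
Although a criminal prosecution ran from January 24, 2022 to July 21, 2022, the stated rules do not make that a tolling event, so it is disregarded.
The other events in the timeline have no effect on the limitation period under the stated rules.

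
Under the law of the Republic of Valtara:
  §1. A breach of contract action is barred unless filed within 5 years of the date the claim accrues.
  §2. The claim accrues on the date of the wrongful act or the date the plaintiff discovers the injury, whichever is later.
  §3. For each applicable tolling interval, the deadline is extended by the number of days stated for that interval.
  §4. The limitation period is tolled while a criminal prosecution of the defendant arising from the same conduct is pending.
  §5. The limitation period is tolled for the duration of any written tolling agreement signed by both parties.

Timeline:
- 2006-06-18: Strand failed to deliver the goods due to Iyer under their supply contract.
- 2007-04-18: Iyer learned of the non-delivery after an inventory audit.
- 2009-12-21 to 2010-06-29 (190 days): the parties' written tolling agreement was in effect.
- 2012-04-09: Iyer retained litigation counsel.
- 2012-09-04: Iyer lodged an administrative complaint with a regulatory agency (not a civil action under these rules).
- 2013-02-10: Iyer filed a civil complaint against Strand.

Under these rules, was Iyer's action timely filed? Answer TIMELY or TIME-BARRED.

TIME-BARRED

The claim accrued on 2007-04-18 — the later of the 2006-06-18 act and the 2007-04-18 discovery.
The untolled deadline — 5 years after 2007-04-18 — is 2012-04-18.
The written tolling agreement from 2009-12-21 to 2010-06-29 tolled the period for 190 days, extending the deadline to 2012-10-25.
Nothing else in the chronology tolls or restarts the period.
Filing on 2013-02-10 missed the 2012-10-25 deadline — the action is time-barred.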